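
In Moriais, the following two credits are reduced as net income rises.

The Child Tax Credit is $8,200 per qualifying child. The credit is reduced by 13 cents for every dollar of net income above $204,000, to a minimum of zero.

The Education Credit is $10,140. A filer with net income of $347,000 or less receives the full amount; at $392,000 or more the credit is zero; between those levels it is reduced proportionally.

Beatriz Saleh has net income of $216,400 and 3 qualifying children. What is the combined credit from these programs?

Child Tax Credit: base = 3 × $8,200 = $24,600. 13% of the $12,400 excess over $204,000 is $1,612; credit = $24,600 − $1,612 = $22,988.
Education Credit: $216,400 is at or below the $347,000 threshold, so the full $10,140 applies.
Total: $22,988 + $10,140 = $33,128.

$33,128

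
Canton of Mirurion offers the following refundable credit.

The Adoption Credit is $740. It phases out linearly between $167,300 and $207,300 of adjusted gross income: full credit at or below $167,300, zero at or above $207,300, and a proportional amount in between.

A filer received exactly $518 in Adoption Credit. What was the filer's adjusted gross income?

$518 is 518/740 of the full $740, so 222/740 of the $40,000 range has been used: income = $167,300 + $40,000 × 222/740 = $179,300.

$179,300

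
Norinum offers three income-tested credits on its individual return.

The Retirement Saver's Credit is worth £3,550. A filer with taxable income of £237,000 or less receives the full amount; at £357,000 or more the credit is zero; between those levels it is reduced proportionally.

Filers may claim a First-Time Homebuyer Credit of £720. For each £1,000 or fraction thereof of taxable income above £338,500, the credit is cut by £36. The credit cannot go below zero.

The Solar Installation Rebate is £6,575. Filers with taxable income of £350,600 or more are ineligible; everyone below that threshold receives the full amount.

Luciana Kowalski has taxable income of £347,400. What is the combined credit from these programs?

£7,255

Retirement Saver's Credit: £347,400 is £110,400 into a £120,000 phase-out range, leaving 9,600/120,000 of the credit: £3,550 × 9,600/120,000 = £284.
First-Time Homebuyer Credit: income exceeds £338,500 by £8,900, which is 9 full-or-partial £1,000 increments; reduction = 9 × £36 = £324, leaving £396.
Solar Installation Rebate: £347,400 is below the £350,600 cutoff, so the full £6,575 applies.
Total: £284 + £396 + £6,575 = £7,255.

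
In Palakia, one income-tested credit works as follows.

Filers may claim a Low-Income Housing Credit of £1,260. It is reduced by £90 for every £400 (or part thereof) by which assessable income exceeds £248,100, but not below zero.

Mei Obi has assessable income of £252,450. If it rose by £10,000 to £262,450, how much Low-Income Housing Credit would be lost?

£270

At £252,450 — income exceeds £248,100 by £4,350, which is 11 full-or-partial £400 increments; reduction = 11 × £90 = £990, leaving £270.
At £262,450 — income exceeds £248,100 by £14,350 → 36 increments × £90 = £3,240 ≥ base, so the credit is £0.
Lost: £270 − £0 = £270.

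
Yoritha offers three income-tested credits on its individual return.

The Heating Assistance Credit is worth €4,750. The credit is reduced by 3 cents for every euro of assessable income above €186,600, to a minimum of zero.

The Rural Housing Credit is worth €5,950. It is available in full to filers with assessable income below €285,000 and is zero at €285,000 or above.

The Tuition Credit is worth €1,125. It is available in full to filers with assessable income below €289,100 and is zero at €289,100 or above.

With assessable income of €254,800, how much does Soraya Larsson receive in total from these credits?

€9,779

Heating Assistance Credit: 3% of the €68,200 excess over €186,600 is €2,046; credit = €4,750 − €2,046 = €2,704.
Rural Housing Credit: €254,800 is below the €285,000 cutoff, so the full €5,950 applies.
Tuition Credit: €254,800 is below the €289,100 cutoff, so the full €1,125 applies.
Total: €2,704 + €5,950 + €1,125 = €9,779.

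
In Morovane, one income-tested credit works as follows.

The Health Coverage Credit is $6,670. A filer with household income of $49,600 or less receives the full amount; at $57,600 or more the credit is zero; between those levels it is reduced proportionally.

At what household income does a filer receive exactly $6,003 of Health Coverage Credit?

$6,003 is 6,003/6,670 of the full $6,670, so 667/6,670 of the $8,000 range has been used: income = $49,600 + $8,000 × 667/6,670 = $50,400.

$50,400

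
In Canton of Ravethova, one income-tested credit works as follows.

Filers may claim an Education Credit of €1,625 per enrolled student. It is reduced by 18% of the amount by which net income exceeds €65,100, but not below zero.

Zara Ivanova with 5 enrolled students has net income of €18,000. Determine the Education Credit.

€8,125

Education Credit: base = 5 × €1,625 = €8,125. €18,000 is at or below the €65,100 threshold, so the full €8,125 applies.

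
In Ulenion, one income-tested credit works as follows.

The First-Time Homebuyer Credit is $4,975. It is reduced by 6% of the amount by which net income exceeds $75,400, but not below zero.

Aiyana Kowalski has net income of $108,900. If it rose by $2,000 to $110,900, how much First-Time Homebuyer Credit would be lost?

At $108,900 — 6% of the $33,500 excess over $75,400 is $2,010; credit = $4,975 − $2,010 = $2,965.
At $110,900 — 6% of the $35,500 excess over $75,400 is $2,130; credit = $4,975 − $2,130 = $2,845.
Lost: $2,965 − $2,845 = $120.

$120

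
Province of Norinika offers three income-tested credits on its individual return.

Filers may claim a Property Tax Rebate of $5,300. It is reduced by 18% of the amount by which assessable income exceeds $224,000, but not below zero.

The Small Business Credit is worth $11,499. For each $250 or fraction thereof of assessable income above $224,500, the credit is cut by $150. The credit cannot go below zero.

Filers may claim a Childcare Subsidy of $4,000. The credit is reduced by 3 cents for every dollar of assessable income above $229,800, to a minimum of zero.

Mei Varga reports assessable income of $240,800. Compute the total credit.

Property Tax Rebate: 18% of the $16,800 excess over $224,000 is $3,024; credit = $5,300 − $3,024 = $2,276.
Small Business Credit: income exceeds $224,500 by $16,300, which is 66 full-or-partial $250 increments; reduction = 66 × $150 = $9,900, leaving $1,599.
Childcare Subsidy: 3% of the $11,000 excess over $229,800 is $330; credit = $4,000 − $330 = $3,670.
Total: $2,276 + $1,599 + $3,670 = $7,545.

$7,545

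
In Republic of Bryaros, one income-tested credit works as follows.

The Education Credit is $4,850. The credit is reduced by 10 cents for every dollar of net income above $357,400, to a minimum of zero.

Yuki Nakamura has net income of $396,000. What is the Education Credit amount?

$990

Education Credit: 10% of the $38,600 excess over $357,400 is $3,860; credit = $4,850 − $3,860 = $990.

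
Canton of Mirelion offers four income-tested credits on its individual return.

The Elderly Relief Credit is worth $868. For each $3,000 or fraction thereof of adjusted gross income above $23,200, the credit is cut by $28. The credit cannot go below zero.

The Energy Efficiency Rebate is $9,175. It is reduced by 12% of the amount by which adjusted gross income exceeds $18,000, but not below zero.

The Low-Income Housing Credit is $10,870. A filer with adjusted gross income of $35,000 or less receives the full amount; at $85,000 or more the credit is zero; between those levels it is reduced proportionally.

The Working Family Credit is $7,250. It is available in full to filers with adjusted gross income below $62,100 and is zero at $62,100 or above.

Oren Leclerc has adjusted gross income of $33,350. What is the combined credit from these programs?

Elderly Relief Credit: income exceeds $23,200 by $10,150, which is 4 full-or-partial $3,000 increments; reduction = 4 × $28 = $112, leaving $756.
Energy Efficiency Rebate: 12% of the $15,350 excess over $18,000 is $1,842; credit = $9,175 − $1,842 = $7,333.
Low-Income Housing Credit: $33,350 is at or below the $35,000 threshold, so the full $10,870 applies.
Working Family Credit: $33,350 is below the $62,100 cutoff, so the full $7,250 applies.
Total: $756 + $7,333 + $10,870 + $7,250 = $26,209.

$26,209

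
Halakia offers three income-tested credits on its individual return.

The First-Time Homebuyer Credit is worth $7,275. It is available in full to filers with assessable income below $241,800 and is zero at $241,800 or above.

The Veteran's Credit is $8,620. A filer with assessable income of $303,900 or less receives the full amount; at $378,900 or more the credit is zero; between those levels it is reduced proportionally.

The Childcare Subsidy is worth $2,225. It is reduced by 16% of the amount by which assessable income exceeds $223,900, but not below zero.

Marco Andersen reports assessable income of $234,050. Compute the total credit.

First-Time Homebuyer Credit: $234,050 is below the $241,800 cutoff, so the full $7,275 applies.
Veteran's Credit: $234,050 is at or below the $303,900 threshold, so the full $8,620 applies.
Childcare Subsidy: 16% of the $10,150 excess over $223,900 is $1,624; credit = $2,225 − $1,624 = $601.
Total: $7,275 + $8,620 + $601 = $16,496.

$16,496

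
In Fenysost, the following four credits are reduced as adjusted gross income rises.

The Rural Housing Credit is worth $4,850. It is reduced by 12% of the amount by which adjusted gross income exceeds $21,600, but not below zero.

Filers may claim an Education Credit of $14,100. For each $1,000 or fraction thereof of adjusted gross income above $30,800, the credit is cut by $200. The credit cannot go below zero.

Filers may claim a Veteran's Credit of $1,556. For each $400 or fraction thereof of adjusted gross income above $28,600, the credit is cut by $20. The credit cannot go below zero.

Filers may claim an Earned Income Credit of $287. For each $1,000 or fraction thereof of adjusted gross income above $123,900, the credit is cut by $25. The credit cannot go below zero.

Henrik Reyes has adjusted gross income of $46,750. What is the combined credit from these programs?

Rural Housing Credit: 12% of the $25,150 excess over $21,600 is $3,018; credit = $4,850 − $3,018 = $1,832.
Education Credit: income exceeds $30,800 by $15,950, which is 16 full-or-partial $1,000 increments; reduction = 16 × $200 = $3,200, leaving $10,900.
Veteran's Credit: income exceeds $28,600 by $18,150, which is 46 full-or-partial $400 increments; reduction = 46 × $20 = $920, leaving $636.
Earned Income Credit: $46,750 is at or below the $123,900 threshold, so the full $287 applies.
Total: $1,832 + $10,900 + $636 + $287 = $13,655.

$13,655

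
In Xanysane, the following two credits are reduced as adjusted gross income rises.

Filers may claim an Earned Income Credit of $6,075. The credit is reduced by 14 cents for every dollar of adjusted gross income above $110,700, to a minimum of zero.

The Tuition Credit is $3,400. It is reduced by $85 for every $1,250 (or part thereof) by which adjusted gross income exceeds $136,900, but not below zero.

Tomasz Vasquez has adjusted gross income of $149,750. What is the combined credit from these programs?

Earned Income Credit: 14% of the $39,050 excess over $110,700 is $5,467; credit = $6,075 − $5,467 = $608.
Tuition Credit: income exceeds $136,900 by $12,850, which is 11 full-or-partial $1,250 increments; reduction = 11 × $85 = $935, leaving $2,465.
Total: $608 + $2,465 = $3,073.

$3,073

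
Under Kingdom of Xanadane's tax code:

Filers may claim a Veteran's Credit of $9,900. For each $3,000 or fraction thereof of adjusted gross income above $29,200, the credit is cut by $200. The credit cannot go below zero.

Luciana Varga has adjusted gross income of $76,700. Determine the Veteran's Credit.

$6,700

Veteran's Credit: income exceeds $29,200 by $47,500, which is 16 full-or-partial $3,000 increments; reduction = 16 × $200 = $3,200, leaving $6,700.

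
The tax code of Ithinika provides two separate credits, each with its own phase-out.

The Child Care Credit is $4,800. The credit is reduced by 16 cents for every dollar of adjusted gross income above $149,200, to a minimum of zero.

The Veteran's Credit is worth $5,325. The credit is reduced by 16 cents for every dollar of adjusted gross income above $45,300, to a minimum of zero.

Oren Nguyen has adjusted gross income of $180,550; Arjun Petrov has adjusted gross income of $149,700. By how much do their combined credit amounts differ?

Oren ($180,550): Child Care Credit: 16% of the $31,350 excess over $149,200 is $5,016 ≥ base, so the credit is $0. Veteran's Credit: 16% of the $135,250 excess over $45,300 is $21,640 ≥ base, so the credit is $0. total $0 + $0 = $0
Arjun ($149,700): Child Care Credit: 16% of the $500 excess over $149,200 is $80; credit = $4,800 − $80 = $4,720. Veteran's Credit: 16% of the $104,400 excess over $45,300 is $16,704 ≥ base, so the credit is $0. total $4,720 + $0 = $4,720
Difference: |$0 − $4,720| = $4,720.

$4,720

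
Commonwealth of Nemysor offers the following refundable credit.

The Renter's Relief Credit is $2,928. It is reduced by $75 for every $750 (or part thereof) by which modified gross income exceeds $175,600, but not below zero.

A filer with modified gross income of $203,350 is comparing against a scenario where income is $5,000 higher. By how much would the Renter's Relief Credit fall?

At $203,350 — income exceeds $175,600 by $27,750, which is 37 full-or-partial $750 increments; reduction = 37 × $75 = $2,775, leaving $153.
At $208,350 — income exceeds $175,600 by $32,750 → 44 increments × $75 = $3,300 ≥ base, so the credit is $0.
Lost: $153 − $0 = $153.

$153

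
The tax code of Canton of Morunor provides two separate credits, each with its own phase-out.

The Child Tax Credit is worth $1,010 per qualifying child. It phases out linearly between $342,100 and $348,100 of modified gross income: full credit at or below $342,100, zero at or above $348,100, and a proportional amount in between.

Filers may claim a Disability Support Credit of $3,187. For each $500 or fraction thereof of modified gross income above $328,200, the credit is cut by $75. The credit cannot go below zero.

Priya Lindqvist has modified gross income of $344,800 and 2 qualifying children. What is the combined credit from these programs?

Child Tax Credit: base = 2 × $1,010 = $2,020. $344,800 is $2,700 into a $6,000 phase-out range, leaving 3,300/6,000 of the credit: $2,020 × 3,300/6,000 = $1,111.
Disability Support Credit: income exceeds $328,200 by $16,600, which is 34 full-or-partial $500 increments; reduction = 34 × $75 = $2,550, leaving $637.
Total: $1,111 + $637 = $1,748.

$1,748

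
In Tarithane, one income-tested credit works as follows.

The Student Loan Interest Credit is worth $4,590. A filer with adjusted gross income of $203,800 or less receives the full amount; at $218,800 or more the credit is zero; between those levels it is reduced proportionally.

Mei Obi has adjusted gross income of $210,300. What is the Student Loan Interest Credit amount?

Student Loan Interest Credit: $210,300 is $6,500 into a $15,000 phase-out range, leaving 8,500/15,000 of the credit: $4,590 × 8,500/15,000 = $2,601.

$2,601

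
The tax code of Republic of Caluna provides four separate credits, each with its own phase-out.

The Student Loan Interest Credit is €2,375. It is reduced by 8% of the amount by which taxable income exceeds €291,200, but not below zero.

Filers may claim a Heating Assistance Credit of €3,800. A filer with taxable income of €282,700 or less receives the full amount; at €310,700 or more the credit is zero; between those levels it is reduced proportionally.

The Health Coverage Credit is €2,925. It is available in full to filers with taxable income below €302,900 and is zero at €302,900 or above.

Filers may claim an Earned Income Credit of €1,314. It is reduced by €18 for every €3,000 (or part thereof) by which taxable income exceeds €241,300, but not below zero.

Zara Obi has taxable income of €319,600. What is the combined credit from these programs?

€931

Student Loan Interest Credit: 8% of the €28,400 excess over €291,200 is €2,272; credit = €2,375 − €2,272 = €103.
Heating Assistance Credit: €319,600 is at or above €310,700, so the credit is €0.
Health Coverage Credit: €319,600 meets or exceeds the €302,900 cutoff, so the credit is €0.
Earned Income Credit: income exceeds €241,300 by €78,300, which is 27 full-or-partial €3,000 increments; reduction = 27 × €18 = €486, leaving €828.
Total: €103 + €0 + €0 + €828 = €931.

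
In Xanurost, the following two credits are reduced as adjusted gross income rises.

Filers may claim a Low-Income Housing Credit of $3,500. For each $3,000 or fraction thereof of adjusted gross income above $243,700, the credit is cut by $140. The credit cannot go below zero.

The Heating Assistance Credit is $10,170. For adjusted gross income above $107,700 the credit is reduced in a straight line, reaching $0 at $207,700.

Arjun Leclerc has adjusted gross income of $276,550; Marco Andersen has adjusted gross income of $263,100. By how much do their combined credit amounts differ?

Arjun ($276,550): Low-Income Housing Credit: income exceeds $243,700 by $32,850, which is 11 full-or-partial $3,000 increments; reduction = 11 × $140 = $1,540, leaving $1,960. Heating Assistance Credit: $276,550 is at or above $207,700, so the credit is $0. total $1,960 + $0 = $1,960
Marco ($263,100): Low-Income Housing Credit: income exceeds $243,700 by $19,400, which is 7 full-or-partial $3,000 increments; reduction = 7 × $140 = $980, leaving $2,520. Heating Assistance Credit: $263,100 is at or above $207,700, so the credit is $0. total $2,520 + $0 = $2,520
Difference: |$1,960 − $2,520| = $560.

$560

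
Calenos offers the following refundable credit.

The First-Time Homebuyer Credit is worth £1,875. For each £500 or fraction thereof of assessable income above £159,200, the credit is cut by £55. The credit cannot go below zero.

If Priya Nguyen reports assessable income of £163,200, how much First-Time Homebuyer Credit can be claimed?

First-Time Homebuyer Credit: income exceeds £159,200 by £4,000, which is 8 full-or-partial £500 increments; reduction = 8 × £55 = £440, leaving £1,435.

£1,435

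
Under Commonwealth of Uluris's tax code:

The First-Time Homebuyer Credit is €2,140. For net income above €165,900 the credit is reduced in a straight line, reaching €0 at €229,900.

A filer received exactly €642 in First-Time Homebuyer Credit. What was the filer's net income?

€642 is 642/2,140 of the full €2,140, so 1,498/2,140 of the €64,000 range has been used: income = €165,900 + €64,000 × 1,498/2,140 = €210,700.

€210,700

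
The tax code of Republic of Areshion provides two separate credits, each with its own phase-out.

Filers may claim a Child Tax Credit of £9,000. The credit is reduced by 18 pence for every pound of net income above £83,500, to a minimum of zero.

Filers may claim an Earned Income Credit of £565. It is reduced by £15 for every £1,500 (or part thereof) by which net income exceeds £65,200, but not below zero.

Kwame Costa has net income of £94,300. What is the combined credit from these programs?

Child Tax Credit: 18% of the £10,800 excess over £83,500 is £1,944; credit = £9,000 − £1,944 = £7,056.
Earned Income Credit: income exceeds £65,200 by £29,100, which is 20 full-or-partial £1,500 increments; reduction = 20 × £15 = £300, leaving £265.
Total: £7,056 + £265 = £7,321.

£7,321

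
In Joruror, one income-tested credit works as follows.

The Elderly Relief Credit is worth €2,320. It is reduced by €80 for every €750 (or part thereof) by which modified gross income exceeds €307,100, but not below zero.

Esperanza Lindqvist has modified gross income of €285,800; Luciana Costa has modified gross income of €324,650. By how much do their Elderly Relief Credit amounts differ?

Esperanza (€285,800): Elderly Relief Credit: €285,800 is at or below the €307,100 threshold, so the full €2,320 applies.
Luciana (€324,650): Elderly Relief Credit: income exceeds €307,100 by €17,550, which is 24 full-or-partial €750 increments; reduction = 24 × €80 = €1,920, leaving €400.
Difference: |€2,320 − €400| = €1,920.

€1,920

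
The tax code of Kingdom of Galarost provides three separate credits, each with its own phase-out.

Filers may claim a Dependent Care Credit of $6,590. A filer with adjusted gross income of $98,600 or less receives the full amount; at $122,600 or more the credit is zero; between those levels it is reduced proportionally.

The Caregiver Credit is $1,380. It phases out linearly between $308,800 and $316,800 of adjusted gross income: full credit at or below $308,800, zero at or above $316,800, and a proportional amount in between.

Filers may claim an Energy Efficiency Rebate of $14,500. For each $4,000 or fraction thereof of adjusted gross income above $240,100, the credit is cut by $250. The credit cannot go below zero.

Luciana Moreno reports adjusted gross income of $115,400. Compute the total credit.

$17,857

Dependent Care Credit: $115,400 is $16,800 into a $24,000 phase-out range, leaving 7,200/24,000 of the credit: $6,590 × 7,200/24,000 = $1,977.
Caregiver Credit: $115,400 is at or below the $308,800 threshold, so the full $1,380 applies.
Energy Efficiency Rebate: $115,400 is at or below the $240,100 threshold, so the full $14,500 applies.
Total: $1,977 + $1,380 + $14,500 = $17,857.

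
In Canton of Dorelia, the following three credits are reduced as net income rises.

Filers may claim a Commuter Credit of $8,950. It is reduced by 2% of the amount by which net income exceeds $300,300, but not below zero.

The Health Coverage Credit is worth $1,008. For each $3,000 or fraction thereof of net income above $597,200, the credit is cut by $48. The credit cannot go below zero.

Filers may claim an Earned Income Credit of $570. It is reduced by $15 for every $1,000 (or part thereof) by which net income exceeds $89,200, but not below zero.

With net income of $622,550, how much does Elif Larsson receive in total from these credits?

Commuter Credit: 2% of the $322,250 excess over $300,300 is $6,445; credit = $8,950 − $6,445 = $2,505.
Health Coverage Credit: income exceeds $597,200 by $25,350, which is 9 full-or-partial $3,000 increments; reduction = 9 × $48 = $432, leaving $576.
Earned Income Credit: income exceeds $89,200 by $533,350 → 534 increments × $15 = $8,010 ≥ base, so the credit is $0.
Total: $2,505 + $576 + $0 = $3,081.

$3,081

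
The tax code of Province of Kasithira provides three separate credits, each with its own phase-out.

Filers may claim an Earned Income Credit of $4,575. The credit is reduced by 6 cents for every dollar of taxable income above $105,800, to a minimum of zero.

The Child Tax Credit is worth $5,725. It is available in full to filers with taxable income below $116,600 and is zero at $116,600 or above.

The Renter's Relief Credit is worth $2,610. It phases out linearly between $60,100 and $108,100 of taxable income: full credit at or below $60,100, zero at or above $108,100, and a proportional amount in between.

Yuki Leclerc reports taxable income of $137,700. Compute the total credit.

Earned Income Credit: 6% of the $31,900 excess over $105,800 is $1,914; credit = $4,575 − $1,914 = $2,661.
Child Tax Credit: $137,700 meets or exceeds the $116,600 cutoff, so the credit is $0.
Renter's Relief Credit: $137,700 is at or above $108,100, so the credit is $0.
Total: $2,661 + $0 + $0 = $2,661.

$2,661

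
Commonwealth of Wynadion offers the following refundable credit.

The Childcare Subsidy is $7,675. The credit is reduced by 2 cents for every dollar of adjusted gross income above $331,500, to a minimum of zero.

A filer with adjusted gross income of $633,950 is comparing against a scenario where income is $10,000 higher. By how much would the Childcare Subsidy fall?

At $633,950 — 2% of the $302,450 excess over $331,500 is $6,049; credit = $7,675 − $6,049 = $1,626.
At $643,950 — 2% of the $312,450 excess over $331,500 is $6,249; credit = $7,675 − $6,249 = $1,426.
Lost: $1,626 − $1,426 = $200.

$200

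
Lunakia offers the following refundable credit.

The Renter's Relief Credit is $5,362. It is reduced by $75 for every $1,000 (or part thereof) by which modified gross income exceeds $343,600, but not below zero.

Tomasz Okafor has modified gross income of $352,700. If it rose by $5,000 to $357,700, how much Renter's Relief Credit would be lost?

$375

At $352,700 — income exceeds $343,600 by $9,100, which is 10 full-or-partial $1,000 increments; reduction = 10 × $75 = $750, leaving $4,612.
At $357,700 — income exceeds $343,600 by $14,100, which is 15 full-or-partial $1,000 increments; reduction = 15 × $75 = $1,125, leaving $4,237.
Lost: $4,612 − $4,237 = $375.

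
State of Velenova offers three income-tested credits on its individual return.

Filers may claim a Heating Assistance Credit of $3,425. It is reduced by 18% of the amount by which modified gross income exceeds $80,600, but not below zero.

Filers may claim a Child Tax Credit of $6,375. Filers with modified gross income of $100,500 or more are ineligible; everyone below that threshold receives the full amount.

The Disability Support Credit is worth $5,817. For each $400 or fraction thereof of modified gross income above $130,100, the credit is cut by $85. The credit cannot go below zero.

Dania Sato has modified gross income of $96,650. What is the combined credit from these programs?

$12,728

Heating Assistance Credit: 18% of the $16,050 excess over $80,600 is $2,889; credit = $3,425 − $2,889 = $536.
Child Tax Credit: $96,650 is below the $100,500 cutoff, so the full $6,375 applies.
Disability Support Credit: $96,650 is at or below the $130,100 threshold, so the full $5,817 applies.
Total: $536 + $6,375 + $5,817 = $12,728.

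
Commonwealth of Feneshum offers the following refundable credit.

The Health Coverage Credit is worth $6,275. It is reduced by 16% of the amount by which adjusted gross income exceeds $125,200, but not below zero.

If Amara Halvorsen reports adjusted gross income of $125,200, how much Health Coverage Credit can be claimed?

$6,275

Health Coverage Credit: $125,200 is at or below the $125,200 threshold, so the full $6,275 applies.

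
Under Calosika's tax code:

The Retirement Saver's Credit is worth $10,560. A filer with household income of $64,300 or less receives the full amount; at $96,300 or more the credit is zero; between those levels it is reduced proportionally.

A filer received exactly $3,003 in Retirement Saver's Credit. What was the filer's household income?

$87,200

$3,003 is 3,003/10,560 of the full $10,560, so 7,557/10,560 of the $32,000 range has been used: income = $64,300 + $32,000 × 7,557/10,560 = $87,200.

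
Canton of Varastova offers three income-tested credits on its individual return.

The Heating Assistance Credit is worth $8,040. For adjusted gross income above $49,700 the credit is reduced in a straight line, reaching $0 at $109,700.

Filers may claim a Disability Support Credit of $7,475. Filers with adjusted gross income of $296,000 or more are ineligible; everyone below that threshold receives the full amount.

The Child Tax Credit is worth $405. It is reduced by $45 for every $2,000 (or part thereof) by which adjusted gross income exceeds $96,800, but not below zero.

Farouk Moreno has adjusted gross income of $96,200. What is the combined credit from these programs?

Heating Assistance Credit: $96,200 is $46,500 into a $60,000 phase-out range, leaving 13,500/60,000 of the credit: $8,040 × 13,500/60,000 = $1,809.
Disability Support Credit: $96,200 is below the $296,000 cutoff, so the full $7,475 applies.
Child Tax Credit: $96,200 is at or below the $96,800 threshold, so the full $405 applies.
Total: $1,809 + $7,475 + $405 = $9,689.

$9,689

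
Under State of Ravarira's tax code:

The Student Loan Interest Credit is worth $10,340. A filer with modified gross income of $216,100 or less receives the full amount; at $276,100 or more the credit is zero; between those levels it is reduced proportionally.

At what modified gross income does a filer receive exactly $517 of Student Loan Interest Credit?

$273,100

$517 is 517/10,340 of the full $10,340, so 9,823/10,340 of the $60,000 range has been used: income = $216,100 + $60,000 × 9,823/10,340 = $273,100.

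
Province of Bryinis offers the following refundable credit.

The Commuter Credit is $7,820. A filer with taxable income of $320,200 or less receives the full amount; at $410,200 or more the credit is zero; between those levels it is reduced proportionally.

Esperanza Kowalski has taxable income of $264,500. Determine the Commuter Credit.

$7,820

Commuter Credit: $264,500 is at or below the $320,200 threshold, so the full $7,820 applies.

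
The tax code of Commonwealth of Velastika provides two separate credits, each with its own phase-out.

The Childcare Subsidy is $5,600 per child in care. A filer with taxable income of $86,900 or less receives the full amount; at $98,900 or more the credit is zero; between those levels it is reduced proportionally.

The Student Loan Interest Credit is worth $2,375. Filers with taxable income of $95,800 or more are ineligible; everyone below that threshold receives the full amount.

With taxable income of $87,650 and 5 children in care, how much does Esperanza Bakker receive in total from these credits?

$28,625

Childcare Subsidy: base = 5 × $5,600 = $28,000. $87,650 is $750 into a $12,000 phase-out range, leaving 11,250/12,000 of the credit: $28,000 × 11,250/12,000 = $26,250.
Student Loan Interest Credit: $87,650 is below the $95,800 cutoff, so the full $2,375 applies.
Total: $26,250 + $2,375 = $28,625.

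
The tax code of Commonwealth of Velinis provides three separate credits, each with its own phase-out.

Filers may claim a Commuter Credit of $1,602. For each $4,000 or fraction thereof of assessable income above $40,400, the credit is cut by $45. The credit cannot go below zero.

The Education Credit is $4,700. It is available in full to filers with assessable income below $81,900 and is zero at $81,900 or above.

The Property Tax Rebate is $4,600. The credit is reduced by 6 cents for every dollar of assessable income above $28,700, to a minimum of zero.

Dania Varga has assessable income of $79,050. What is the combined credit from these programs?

$7,431

Commuter Credit: income exceeds $40,400 by $38,650, which is 10 full-or-partial $4,000 increments; reduction = 10 × $45 = $450, leaving $1,152.
Education Credit: $79,050 is below the $81,900 cutoff, so the full $4,700 applies.
Property Tax Rebate: 6% of the $50,350 excess over $28,700 is $3,021; credit = $4,600 − $3,021 = $1,579.
Total: $1,152 + $4,700 + $1,579 = $7,431.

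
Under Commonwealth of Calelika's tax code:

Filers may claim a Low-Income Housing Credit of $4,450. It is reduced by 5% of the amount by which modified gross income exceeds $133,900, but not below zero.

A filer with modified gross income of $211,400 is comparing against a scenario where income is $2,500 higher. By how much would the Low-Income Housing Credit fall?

At $211,400 — 5% of the $77,500 excess over $133,900 is $3,875; credit = $4,450 − $3,875 = $575.
At $213,900 — 5% of the $80,000 excess over $133,900 is $4,000; credit = $4,450 − $4,000 = $450.
Lost: $575 − $450 = $125.

$125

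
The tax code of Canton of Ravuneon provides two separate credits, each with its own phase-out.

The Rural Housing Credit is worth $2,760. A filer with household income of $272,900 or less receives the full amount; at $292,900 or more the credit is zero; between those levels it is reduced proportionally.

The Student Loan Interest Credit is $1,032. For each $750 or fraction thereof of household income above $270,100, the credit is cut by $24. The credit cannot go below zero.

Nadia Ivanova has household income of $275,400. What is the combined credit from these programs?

Rural Housing Credit: $275,400 is $2,500 into a $20,000 phase-out range, leaving 17,500/20,000 of the credit: $2,760 × 17,500/20,000 = $2,415.
Student Loan Interest Credit: income exceeds $270,100 by $5,300, which is 8 full-or-partial $750 increments; reduction = 8 × $24 = $192, leaving $840.
Total: $2,415 + $840 = $3,255.

$3,255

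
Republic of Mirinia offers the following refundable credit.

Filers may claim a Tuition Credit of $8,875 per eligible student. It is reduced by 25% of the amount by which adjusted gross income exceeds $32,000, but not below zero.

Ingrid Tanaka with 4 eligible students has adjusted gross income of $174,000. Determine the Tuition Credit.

Tuition Credit: base = 4 × $8,875 = $35,500. 25% of the $142,000 excess over $32,000 is $35,500 ≥ base, so the credit is $0.

$0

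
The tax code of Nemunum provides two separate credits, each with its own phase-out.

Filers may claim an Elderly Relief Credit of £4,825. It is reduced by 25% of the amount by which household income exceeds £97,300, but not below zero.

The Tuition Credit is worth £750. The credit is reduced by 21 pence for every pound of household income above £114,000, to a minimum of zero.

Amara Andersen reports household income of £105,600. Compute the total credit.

Elderly Relief Credit: 25% of the £8,300 excess over £97,300 is £2,075; credit = £4,825 − £2,075 = £2,750.
Tuition Credit: £105,600 is at or below the £114,000 threshold, so the full £750 applies.
Total: £2,750 + £750 = £3,500.

£3,500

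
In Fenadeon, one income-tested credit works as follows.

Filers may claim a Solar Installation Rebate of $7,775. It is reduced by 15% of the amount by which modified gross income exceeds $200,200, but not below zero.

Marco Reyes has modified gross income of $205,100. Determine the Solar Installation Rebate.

$7,040

Solar Installation Rebate: 15% of the $4,900 excess over $200,200 is $735; credit = $7,775 − $735 = $7,040.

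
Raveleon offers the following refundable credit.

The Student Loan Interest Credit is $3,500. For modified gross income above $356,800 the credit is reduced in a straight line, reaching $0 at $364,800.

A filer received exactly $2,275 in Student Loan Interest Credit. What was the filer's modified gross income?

$2,275 is 2,275/3,500 of the full $3,500, so 1,225/3,500 of the $8,000 range has been used: income = $356,800 + $8,000 × 1,225/3,500 = $359,600.

$359,600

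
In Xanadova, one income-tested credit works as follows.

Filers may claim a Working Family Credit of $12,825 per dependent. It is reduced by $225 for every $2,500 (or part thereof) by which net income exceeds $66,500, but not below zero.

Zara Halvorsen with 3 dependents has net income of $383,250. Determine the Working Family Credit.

$9,900

Working Family Credit: base = 3 × $12,825 = $38,475. income exceeds $66,500 by $316,750, which is 127 full-or-partial $2,500 increments; reduction = 127 × $225 = $28,575, leaving $9,900.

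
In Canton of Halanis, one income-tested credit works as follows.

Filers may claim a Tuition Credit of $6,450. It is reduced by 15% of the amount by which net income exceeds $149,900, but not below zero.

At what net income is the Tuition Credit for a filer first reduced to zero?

$192,900

The credit falls by 15% of each dollar above $149,900, so it reaches zero when the excess is $6,450 / 15% = $43,000: income = $149,900 + $43,000 = $192,900.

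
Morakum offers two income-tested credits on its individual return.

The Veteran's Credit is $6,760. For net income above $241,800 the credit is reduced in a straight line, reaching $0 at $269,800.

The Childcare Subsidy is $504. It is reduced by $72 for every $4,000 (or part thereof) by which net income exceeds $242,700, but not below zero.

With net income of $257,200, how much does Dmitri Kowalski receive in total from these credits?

$3,258

Veteran's Credit: $257,200 is $15,400 into a $28,000 phase-out range, leaving 12,600/28,000 of the credit: $6,760 × 12,600/28,000 = $3,042.
Childcare Subsidy: income exceeds $242,700 by $14,500, which is 4 full-or-partial $4,000 increments; reduction = 4 × $72 = $288, leaving $216.
Total: $3,042 + $216 = $3,258.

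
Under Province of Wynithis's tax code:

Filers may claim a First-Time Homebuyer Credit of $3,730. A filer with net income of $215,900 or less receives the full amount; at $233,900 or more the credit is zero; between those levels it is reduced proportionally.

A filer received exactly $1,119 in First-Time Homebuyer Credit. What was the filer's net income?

$228,500

$1,119 is 1,119/3,730 of the full $3,730, so 2,611/3,730 of the $18,000 range has been used: income = $215,900 + $18,000 × 2,611/3,730 = $228,500.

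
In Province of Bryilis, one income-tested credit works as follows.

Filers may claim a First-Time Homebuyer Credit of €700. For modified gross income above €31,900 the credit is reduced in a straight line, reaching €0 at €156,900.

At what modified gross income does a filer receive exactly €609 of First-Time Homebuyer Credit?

€48,150

€609 is 609/700 of the full €700, so 91/700 of the €125,000 range has been used: income = €31,900 + €125,000 × 91/700 = €48,150.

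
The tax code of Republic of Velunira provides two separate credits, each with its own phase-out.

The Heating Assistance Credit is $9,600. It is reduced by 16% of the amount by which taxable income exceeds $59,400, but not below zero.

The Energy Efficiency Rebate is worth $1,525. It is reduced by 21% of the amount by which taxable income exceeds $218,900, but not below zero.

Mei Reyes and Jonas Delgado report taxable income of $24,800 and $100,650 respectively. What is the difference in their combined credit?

$6,600

Mei ($24,800): Heating Assistance Credit: $24,800 is at or below the $59,400 threshold, so the full $9,600 applies. Energy Efficiency Rebate: $24,800 is at or below the $218,900 threshold, so the full $1,525 applies. total $9,600 + $1,525 = $11,125
Jonas ($100,650): Heating Assistance Credit: 16% of the $41,250 excess over $59,400 is $6,600; credit = $9,600 − $6,600 = $3,000. Energy Efficiency Rebate: $100,650 is at or below the $218,900 threshold, so the full $1,525 applies. total $3,000 + $1,525 = $4,525
Difference: |$11,125 − $4,525| = $6,600.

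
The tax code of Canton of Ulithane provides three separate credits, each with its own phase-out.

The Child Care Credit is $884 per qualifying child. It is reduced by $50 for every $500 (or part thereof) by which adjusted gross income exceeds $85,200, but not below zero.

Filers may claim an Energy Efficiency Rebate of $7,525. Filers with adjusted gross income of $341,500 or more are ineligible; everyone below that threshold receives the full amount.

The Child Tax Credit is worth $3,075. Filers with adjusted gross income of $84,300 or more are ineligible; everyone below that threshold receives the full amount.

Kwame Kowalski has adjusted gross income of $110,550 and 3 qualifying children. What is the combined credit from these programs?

Child Care Credit: base = 3 × $884 = $2,652. income exceeds $85,200 by $25,350, which is 51 full-or-partial $500 increments; reduction = 51 × $50 = $2,550, leaving $102.
Energy Efficiency Rebate: $110,550 is below the $341,500 cutoff, so the full $7,525 applies.
Child Tax Credit: $110,550 meets or exceeds the $84,300 cutoff, so the credit is $0.
Total: $102 + $7,525 + $0 = $7,627.

$7,627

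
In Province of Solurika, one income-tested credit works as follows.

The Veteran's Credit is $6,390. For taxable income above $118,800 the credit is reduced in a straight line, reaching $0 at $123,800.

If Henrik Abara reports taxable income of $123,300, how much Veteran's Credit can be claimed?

$639

Veteran's Credit: $123,300 is $4,500 into a $5,000 phase-out range, leaving 500/5,000 of the credit: $6,390 × 500/5,000 = $639.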